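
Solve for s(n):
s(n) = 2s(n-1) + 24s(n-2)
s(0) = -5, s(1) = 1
Characteristic equation: x² - 2x - 24 = 0, which factors as (x - (-4))(x - (6)) = 0.
Roots r₁ = -4, r₂ = 6 (distinct).
General solution: s(n) = A·(-4)^n + B·(6)^n.
From s(0) = -5: A + B = -5.
From s(1) = 1: -4A + 6B = 1.
Solving: A = - \frac{31}{10}, B = - \frac{19}{10}.
So s(n) = - \frac{31 \left(-4\right)^{n}}{10} - \frac{19 \cdot 6^{n}}{10}.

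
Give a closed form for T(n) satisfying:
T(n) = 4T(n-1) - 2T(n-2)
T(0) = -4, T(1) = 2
Characteristic equation: x² - 4x + 2 = 0.
Discriminant Δ = (4)² + 4·(-2) = 8.
Roots r₁,₂ = (4 ± √8)/2, so r₁ = \sqrt{2} + 2, r₂ = 2 - \sqrt{2}.
General solution: T(n) = A·r₁^n + B·r₂^n.
From the initial conditions, A + B = -4 and r₁A + r₂B = 2.
Since r₁ - r₂ = √8: A = (2 - (-4)r₂)/√8 = -2 + \frac{5 \sqrt{2}}{2}, and B = -4 - A = - \frac{5 \sqrt{2}}{2} - 2.
So T(n) = \left(-2 + \frac{5 \sqrt{2}}{2}\right)\left(\sqrt{2} + 2\right)^n + \left(- \frac{5 \sqrt{2}}{2} - 2\right)\left(2 - \sqrt{2}\right)^n.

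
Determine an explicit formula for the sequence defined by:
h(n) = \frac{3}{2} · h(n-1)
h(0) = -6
Pure geometric recurrence with ratio \frac{3}{2}.
By induction h(n) = h(0) · (\frac{3}{2})^n = - 6 \left(\frac{3}{2}\right)^{n}.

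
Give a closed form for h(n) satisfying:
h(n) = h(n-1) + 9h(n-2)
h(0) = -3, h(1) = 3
Characteristic equation: x² - x - 9 = 0.
Discriminant Δ = (1)² + 4·(9) = 37.
Roots r₁,₂ = (1 ± √37)/2, so r₁ = \frac{1}{2} + \frac{\sqrt{37}}{2}, r₂ = \frac{1}{2} - \frac{\sqrt{37}}{2}.
General solution: h(n) = A·r₁^n + B·r₂^n.
From the initial conditions, A + B = -3 and r₁A + r₂B = 3.
Since r₁ - r₂ = √37: A = (3 - (-3)r₂)/√37 = - \frac{3}{2} + \frac{9 \sqrt{37}}{74}, and B = -3 - A = - \frac{3}{2} - \frac{9 \sqrt{37}}{74}.
So h(n) = \left(- \frac{3}{2} + \frac{9 \sqrt{37}}{74}\right)\left(\frac{1}{2} + \frac{\sqrt{37}}{2}\right)^n + \left(- \frac{3}{2} - \frac{9 \sqrt{37}}{74}\right)\left(\frac{1}{2} - \frac{\sqrt{37}}{2}\right)^n.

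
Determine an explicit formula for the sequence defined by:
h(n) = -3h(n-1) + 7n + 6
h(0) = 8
First-order linear with linear forcing.
Homogeneous solution: h_h(n) = A·(-3)^n.
Try particular h_p(n) = pn + q. Substituting:
  pn + q = -3(p(n-1) + q) + 7n + 6.
Matching the n-coefficient: p = -3p + 7 ⇒ p = \frac{7}{4}.
Matching constants: q = 3p - 3q + 6 ⇒ q = \frac{45}{16}.
General: h(n) = A·(-3)^n + \frac{7 n}{4} + \frac{45}{16}.
Apply h(0) = 8: A + \frac{45}{16} = 8 ⇒ A = \frac{83}{16}.
So h(n) = \frac{83 \left(-3\right)^{n}}{16} + \frac{7 n}{4} + \frac{45}{16}.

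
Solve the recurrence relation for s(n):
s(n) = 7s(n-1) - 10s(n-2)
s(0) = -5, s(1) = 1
Characteristic equation: x² - 7x + 10 = 0, which factors as (x - (2))(x - (5)) = 0.
Roots r₁ = 2, r₂ = 5 (distinct).
General solution: s(n) = A·(2)^n + B·(5)^n.
From s(0) = -5: A + B = -5.
From s(1) = 1: 2A + 5B = 1.
Solving: A = - \frac{26}{3}, B = \frac{11}{3}.
So s(n) = - \frac{26 \cdot 2^{n}}{3} + \frac{11 \cdot 5^{n}}{3}.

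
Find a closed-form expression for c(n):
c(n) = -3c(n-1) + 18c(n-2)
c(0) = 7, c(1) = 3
Characteristic equation: x² + 3x - 18 = 0, which factors as (x - (3))(x - (-6)) = 0.
Roots r₁ = 3, r₂ = -6 (distinct).
General solution: c(n) = A·(3)^n + B·(-6)^n.
From c(0) = 7: A + B = 7.
From c(1) = 3: 3A - 6B = 3.
Solving: A = 5, B = 2.
So c(n) = 2 \left(-6\right)^{n} + 5 \cdot 3^{n}.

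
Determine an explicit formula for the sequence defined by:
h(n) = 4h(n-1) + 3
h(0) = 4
First-order linear non-homogeneous.
Homogeneous solution: h_h(n) = A·(4)^n.
Try constant particular solution h_p = K: K = 4K + 3 ⇒ K = -1.
General: h(n) = A·(4)^n - 1.
Apply h(0) = 4: A - 1 = 4 ⇒ A = 5.
So h(n) = 5 \cdot 4^{n} - 1.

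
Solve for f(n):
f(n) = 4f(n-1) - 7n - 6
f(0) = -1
First-order linear with linear forcing.
Homogeneous solution: f_h(n) = A·(4)^n.
Try particular f_p(n) = pn + q. Substituting:
  pn + q = 4(p(n-1) + q) - 7n - 6.
Matching the n-coefficient: p = 4p - 7 ⇒ p = \frac{7}{3}.
Matching constants: q = -4p + 4q - 6 ⇒ q = \frac{46}{9}.
General: f(n) = A·(4)^n + \frac{7 n}{3} + \frac{46}{9}.
Apply f(0) = -1: A + \frac{46}{9} = -1 ⇒ A = - \frac{55}{9}.
So f(n) = - \frac{55 \cdot 4^{n}}{9} + \frac{7 n}{3} + \frac{46}{9}.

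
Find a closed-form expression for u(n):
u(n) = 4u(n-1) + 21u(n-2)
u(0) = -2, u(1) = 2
Characteristic equation: x² - 4x - 21 = 0, which factors as (x - (7))(x - (-3)) = 0.
Roots r₁ = 7, r₂ = -3 (distinct).
General solution: u(n) = A·(7)^n + B·(-3)^n.
From u(0) = -2: A + B = -2.
From u(1) = 2: 7A - 3B = 2.
Solving: A = - \frac{2}{5}, B = - \frac{8}{5}.
So u(n) = - \frac{8 \left(-3\right)^{n}}{5} - \frac{2 \cdot 7^{n}}{5}.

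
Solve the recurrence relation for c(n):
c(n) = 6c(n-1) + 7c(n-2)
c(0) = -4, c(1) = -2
Characteristic equation: x² - 6x - 7 = 0, which factors as (x - (-1))(x - (7)) = 0.
Roots r₁ = -1, r₂ = 7 (distinct).
General solution: c(n) = A·(-1)^n + B·(7)^n.
From c(0) = -4: A + B = -4.
From c(1) = -2: -A + 7B = -2.
Solving: A = - \frac{13}{4}, B = - \frac{3}{4}.
So c(n) = - \frac{13 \left(-1\right)^{n}}{4} - \frac{3 \cdot 7^{n}}{4}.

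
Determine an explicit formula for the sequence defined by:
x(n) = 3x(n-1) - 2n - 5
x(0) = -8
First-order linear with linear forcing.
Homogeneous solution: x_h(n) = A·(3)^n.
Try particular x_p(n) = pn + q. Substituting:
  pn + q = 3(p(n-1) + q) - 2n - 5.
Matching the n-coefficient: p = 3p - 2 ⇒ p = 1.
Matching constants: q = -3p + 3q - 5 ⇒ q = 4.
General: x(n) = A·(3)^n + n + 4.
Apply x(0) = -8: A + 4 = -8 ⇒ A = -12.
So x(n) = - 12 \cdot 3^{n} + n + 4.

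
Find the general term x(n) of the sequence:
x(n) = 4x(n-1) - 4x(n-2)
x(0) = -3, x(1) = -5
Characteristic equation: x² - 4x + 4 = 0, which is (x - (2))².
Repeated root r = 2.
General solution: x(n) = (A + Bn)·(2)^n.
From x(0) = -3: A = -3.
From x(1) = -5: (A + B)·(2) = -5 ⇒ B = \frac{1}{2}.
So x(n) = \left(\frac{n}{2} - 3\right) \cdot (2)^n.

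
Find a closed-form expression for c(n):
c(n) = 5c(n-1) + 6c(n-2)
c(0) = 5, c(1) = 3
Characteristic equation: x² - 5x - 6 = 0, which factors as (x - (6))(x - (-1)) = 0.
Roots r₁ = 6, r₂ = -1 (distinct).
General solution: c(n) = A·(6)^n + B·(-1)^n.
From c(0) = 5: A + B = 5.
From c(1) = 3: 6A - B = 3.
Solving: A = \frac{8}{7}, B = \frac{27}{7}.
So c(n) = \frac{27 \left(-1\right)^{n}}{7} + \frac{8 \cdot 6^{n}}{7}.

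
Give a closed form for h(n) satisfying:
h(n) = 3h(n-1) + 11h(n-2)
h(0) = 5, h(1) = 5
Characteristic equation: x² - 3x - 11 = 0.
Discriminant Δ = (3)² + 4·(11) = 53.
Roots r₁,₂ = (3 ± √53)/2, so r₁ = \frac{3}{2} + \frac{\sqrt{53}}{2}, r₂ = \frac{3}{2} - \frac{\sqrt{53}}{2}.
General solution: h(n) = A·r₁^n + B·r₂^n.
From the initial conditions, A + B = 5 and r₁A + r₂B = 5.
Since r₁ - r₂ = √53: A = (5 - (5)r₂)/√53 = \frac{5}{2} - \frac{5 \sqrt{53}}{106}, and B = 5 - A = \frac{5 \sqrt{53}}{106} + \frac{5}{2}.
So h(n) = \left(\frac{5}{2} - \frac{5 \sqrt{53}}{106}\right)\left(\frac{3}{2} + \frac{\sqrt{53}}{2}\right)^n + \left(\frac{5 \sqrt{53}}{106} + \frac{5}{2}\right)\left(\frac{3}{2} - \frac{\sqrt{53}}{2}\right)^n.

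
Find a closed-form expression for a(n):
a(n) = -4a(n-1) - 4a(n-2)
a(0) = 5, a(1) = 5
Characteristic equation: x² + 4x + 4 = 0, which is (x - (-2))².
Repeated root r = -2.
General solution: a(n) = (A + Bn)·(-2)^n.
From a(0) = 5: A = 5.
From a(1) = 5: (A + B)·(-2) = 5 ⇒ B = - \frac{15}{2}.
So a(n) = \left(5 - \frac{15 n}{2}\right) \cdot (-2)^n.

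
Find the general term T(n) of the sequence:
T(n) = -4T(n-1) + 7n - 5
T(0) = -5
First-order linear with linear forcing.
Homogeneous solution: T_h(n) = A·(-4)^n.
Try particular T_p(n) = pn + q. Substituting:
  pn + q = -4(p(n-1) + q) + 7n - 5.
Matching the n-coefficient: p = -4p + 7 ⇒ p = \frac{7}{5}.
Matching constants: q = 4p - 4q - 5 ⇒ q = \frac{3}{25}.
General: T(n) = A·(-4)^n + \frac{7 n}{5} + \frac{3}{25}.
Apply T(0) = -5: A + \frac{3}{25} = -5 ⇒ A = - \frac{128}{25}.
So T(n) = - \frac{128 \left(-4\right)^{n}}{25} + \frac{7 n}{5} + \frac{3}{25}.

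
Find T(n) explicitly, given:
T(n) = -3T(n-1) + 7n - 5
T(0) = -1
First-order linear with linear forcing.
Homogeneous solution: T_h(n) = A·(-3)^n.
Try particular T_p(n) = pn + q. Substituting:
  pn + q = -3(p(n-1) + q) + 7n - 5.
Matching the n-coefficient: p = -3p + 7 ⇒ p = \frac{7}{4}.
Matching constants: q = 3p - 3q - 5 ⇒ q = \frac{1}{16}.
General: T(n) = A·(-3)^n + \frac{7 n}{4} + \frac{1}{16}.
Apply T(0) = -1: A + \frac{1}{16} = -1 ⇒ A = - \frac{17}{16}.
So T(n) = - \frac{17 \left(-3\right)^{n}}{16} + \frac{7 n}{4} + \frac{1}{16}.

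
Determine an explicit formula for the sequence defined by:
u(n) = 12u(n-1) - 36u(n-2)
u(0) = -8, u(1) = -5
Characteristic equation: x² - 12x + 36 = 0, which is (x - (6))².
Repeated root r = 6.
General solution: u(n) = (A + Bn)·(6)^n.
From u(0) = -8: A = -8.
From u(1) = -5: (A + B)·(6) = -5 ⇒ B = \frac{43}{6}.
So u(n) = \left(\frac{43 n}{6} - 8\right) \cdot (6)^n.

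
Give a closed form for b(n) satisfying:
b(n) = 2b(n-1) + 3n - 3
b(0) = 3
First-order linear with linear forcing.
Homogeneous solution: b_h(n) = A·(2)^n.
Try particular b_p(n) = pn + q. Substituting:
  pn + q = 2(p(n-1) + q) + 3n - 3.
Matching the n-coefficient: p = 2p + 3 ⇒ p = -3.
Matching constants: q = -2p + 2q - 3 ⇒ q = -3.
General: b(n) = A·(2)^n - 3 n - 3.
Apply b(0) = 3: A - 3 = 3 ⇒ A = 6.
So b(n) = 6 \cdot 2^{n} - 3 n - 3.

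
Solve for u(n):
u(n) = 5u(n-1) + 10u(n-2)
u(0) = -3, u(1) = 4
Characteristic equation: x² - 5x - 10 = 0.
Discriminant Δ = (5)² + 4·(10) = 65.
Roots r₁,₂ = (5 ± √65)/2, so r₁ = \frac{5}{2} + \frac{\sqrt{65}}{2}, r₂ = \frac{5}{2} - \frac{\sqrt{65}}{2}.
General solution: u(n) = A·r₁^n + B·r₂^n.
From the initial conditions, A + B = -3 and r₁A + r₂B = 4.
Since r₁ - r₂ = √65: A = (4 - (-3)r₂)/√65 = - \frac{3}{2} + \frac{23 \sqrt{65}}{130}, and B = -3 - A = - \frac{3}{2} - \frac{23 \sqrt{65}}{130}.
So u(n) = \left(- \frac{3}{2} + \frac{23 \sqrt{65}}{130}\right)\left(\frac{5}{2} + \frac{\sqrt{65}}{2}\right)^n + \left(- \frac{3}{2} - \frac{23 \sqrt{65}}{130}\right)\left(\frac{5}{2} - \frac{\sqrt{65}}{2}\right)^n.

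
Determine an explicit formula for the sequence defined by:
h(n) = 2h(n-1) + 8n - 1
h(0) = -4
First-order linear with linear forcing.
Homogeneous solution: h_h(n) = A·(2)^n.
Try particular h_p(n) = pn + q. Substituting:
  pn + q = 2(p(n-1) + q) + 8n - 1.
Matching the n-coefficient: p = 2p + 8 ⇒ p = -8.
Matching constants: q = -2p + 2q - 1 ⇒ q = -15.
General: h(n) = A·(2)^n - 8 n - 15.
Apply h(0) = -4: A - 15 = -4 ⇒ A = 11.
So h(n) = 11 \cdot 2^{n} - 8 n - 15.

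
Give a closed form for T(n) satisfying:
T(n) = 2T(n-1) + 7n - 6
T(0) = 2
First-order linear with linear forcing.
Homogeneous solution: T_h(n) = A·(2)^n.
Try particular T_p(n) = pn + q. Substituting:
  pn + q = 2(p(n-1) + q) + 7n - 6.
Matching the n-coefficient: p = 2p + 7 ⇒ p = -7.
Matching constants: q = -2p + 2q - 6 ⇒ q = -8.
General: T(n) = A·(2)^n - 7 n - 8.
Apply T(0) = 2: A - 8 = 2 ⇒ A = 10.
So T(n) = 10 \cdot 2^{n} - 7 n - 8.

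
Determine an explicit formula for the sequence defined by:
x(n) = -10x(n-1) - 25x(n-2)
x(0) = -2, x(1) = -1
Characteristic equation: x² + 10x + 25 = 0, which is (x - (-5))².
Repeated root r = -5.
General solution: x(n) = (A + Bn)·(-5)^n.
From x(0) = -2: A = -2.
From x(1) = -1: (A + B)·(-5) = -1 ⇒ B = \frac{11}{5}.
So x(n) = \left(\frac{11 n}{5} - 2\right) \cdot (-5)^n.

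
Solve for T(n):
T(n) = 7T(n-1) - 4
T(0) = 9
First-order linear non-homogeneous.
Homogeneous solution: T_h(n) = A·(7)^n.
Try constant particular solution T_p = K: K = 7K - 4 ⇒ K = \frac{2}{3}.
General: T(n) = A·(7)^n + \frac{2}{3}.
Apply T(0) = 9: A + \frac{2}{3} = 9 ⇒ A = \frac{25}{3}.
So T(n) = \frac{25 \cdot 7^{n}}{3} + \frac{2}{3}.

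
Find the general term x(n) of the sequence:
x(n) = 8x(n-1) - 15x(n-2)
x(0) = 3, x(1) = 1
Characteristic equation: x² - 8x + 15 = 0, which factors as (x - (5))(x - (3)) = 0.
Roots r₁ = 5, r₂ = 3 (distinct).
General solution: x(n) = A·(5)^n + B·(3)^n.
From x(0) = 3: A + B = 3.
From x(1) = 1: 5A + 3B = 1.
Solving: A = -4, B = 7.
So x(n) = 7 \cdot 3^{n} - 4 \cdot 5^{n}.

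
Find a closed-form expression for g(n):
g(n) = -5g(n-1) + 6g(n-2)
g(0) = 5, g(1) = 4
Characteristic equation: x² + 5x - 6 = 0, which factors as (x - (-6))(x - (1)) = 0.
Roots r₁ = -6, r₂ = 1 (distinct).
General solution: g(n) = A·(-6)^n + B·(1)^n.
From g(0) = 5: A + B = 5.
From g(1) = 4: -6A + B = 4.
Solving: A = \frac{1}{7}, B = \frac{34}{7}.
So g(n) = \frac{\left(-6\right)^{n}}{7} + \frac{34}{7}.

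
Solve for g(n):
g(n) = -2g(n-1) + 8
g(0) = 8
First-order linear non-homogeneous.
Homogeneous solution: g_h(n) = A·(-2)^n.
Try constant particular solution g_p = K: K = -2K + 8 ⇒ K = \frac{8}{3}.
General: g(n) = A·(-2)^n + \frac{8}{3}.
Apply g(0) = 8: A + \frac{8}{3} = 8 ⇒ A = \frac{16}{3}.
So g(n) = \frac{16 \left(-2\right)^{n}}{3} + \frac{8}{3}.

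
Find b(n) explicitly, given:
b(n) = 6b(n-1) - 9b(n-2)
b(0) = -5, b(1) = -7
Characteristic equation: x² - 6x + 9 = 0, which is (x - (3))².
Repeated root r = 3.
General solution: b(n) = (A + Bn)·(3)^n.
From b(0) = -5: A = -5.
From b(1) = -7: (A + B)·(3) = -7 ⇒ B = \frac{8}{3}.
So b(n) = \left(\frac{8 n}{3} - 5\right) \cdot (3)^n.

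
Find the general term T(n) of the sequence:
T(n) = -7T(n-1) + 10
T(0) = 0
First-order linear non-homogeneous.
Homogeneous solution: T_h(n) = A·(-7)^n.
Try constant particular solution T_p = K: K = -7K + 10 ⇒ K = \frac{5}{4}.
General: T(n) = A·(-7)^n + \frac{5}{4}.
Apply T(0) = 0: A + \frac{5}{4} = 0 ⇒ A = - \frac{5}{4}.
So T(n) = \frac{5}{4} - \frac{5 \left(-7\right)^{n}}{4}.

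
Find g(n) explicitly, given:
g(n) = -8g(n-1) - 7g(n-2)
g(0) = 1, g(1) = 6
Characteristic equation: x² + 8x + 7 = 0, which factors as (x - (-7))(x - (-1)) = 0.
Roots r₁ = -7, r₂ = -1 (distinct).
General solution: g(n) = A·(-7)^n + B·(-1)^n.
From g(0) = 1: A + B = 1.
From g(1) = 6: -7A - B = 6.
Solving: A = - \frac{7}{6}, B = \frac{13}{6}.
So g(n) = \frac{13 \left(-1\right)^{n}}{6} - \frac{7 \left(-7\right)^{n}}{6}.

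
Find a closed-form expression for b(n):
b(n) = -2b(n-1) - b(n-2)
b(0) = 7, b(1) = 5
Characteristic equation: x² + 2x + 1 = 0, which is (x - (-1))².
Repeated root r = -1.
General solution: b(n) = (A + Bn)·(-1)^n.
From b(0) = 7: A = 7.
From b(1) = 5: (A + B)·(-1) = 5 ⇒ B = -12.
So b(n) = \left(7 - 12 n\right) \cdot (-1)^n.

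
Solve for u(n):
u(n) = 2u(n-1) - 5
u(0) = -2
First-order linear non-homogeneous.
Homogeneous solution: u_h(n) = A·(2)^n.
Try constant particular solution u_p = K: K = 2K - 5 ⇒ K = 5.
General: u(n) = A·(2)^n + 5.
Apply u(0) = -2: A + 5 = -2 ⇒ A = -7.
So u(n) = 5 - 7 \cdot 2^{n}.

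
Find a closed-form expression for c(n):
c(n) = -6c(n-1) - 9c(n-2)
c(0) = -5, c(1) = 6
Characteristic equation: x² + 6x + 9 = 0, which is (x - (-3))².
Repeated root r = -3.
General solution: c(n) = (A + Bn)·(-3)^n.
From c(0) = -5: A = -5.
From c(1) = 6: (A + B)·(-3) = 6 ⇒ B = 3.
So c(n) = \left(3 n - 5\right) \cdot (-3)^n.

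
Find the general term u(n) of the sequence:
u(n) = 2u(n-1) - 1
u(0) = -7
First-order linear non-homogeneous.
Homogeneous solution: u_h(n) = A·(2)^n.
Try constant particular solution u_p = K: K = 2K - 1 ⇒ K = 1.
General: u(n) = A·(2)^n + 1.
Apply u(0) = -7: A + 1 = -7 ⇒ A = -8.
So u(n) = 1 - 8 \cdot 2^{n}.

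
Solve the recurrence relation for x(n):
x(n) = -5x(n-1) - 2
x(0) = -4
First-order linear non-homogeneous.
Homogeneous solution: x_h(n) = A·(-5)^n.
Try constant particular solution x_p = K: K = -5K - 2 ⇒ K = - \frac{1}{3}.
General: x(n) = A·(-5)^n - \frac{1}{3}.
Apply x(0) = -4: A - \frac{1}{3} = -4 ⇒ A = - \frac{11}{3}.
So x(n) = - \frac{11 \left(-5\right)^{n}}{3} - \frac{1}{3}.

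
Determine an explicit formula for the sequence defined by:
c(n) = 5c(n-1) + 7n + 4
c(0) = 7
First-order linear with linear forcing.
Homogeneous solution: c_h(n) = A·(5)^n.
Try particular c_p(n) = pn + q. Substituting:
  pn + q = 5(p(n-1) + q) + 7n + 4.
Matching the n-coefficient: p = 5p + 7 ⇒ p = - \frac{7}{4}.
Matching constants: q = -5p + 5q + 4 ⇒ q = - \frac{51}{16}.
General: c(n) = A·(5)^n - \frac{7 n}{4} - \frac{51}{16}.
Apply c(0) = 7: A - \frac{51}{16} = 7 ⇒ A = \frac{163}{16}.
So c(n) = \frac{163 \cdot 5^{n}}{16} - \frac{7 n}{4} - \frac{51}{16}.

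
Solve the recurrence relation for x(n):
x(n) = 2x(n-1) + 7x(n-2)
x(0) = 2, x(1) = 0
Characteristic equation: x² - 2x - 7 = 0.
Discriminant Δ = (2)² + 4·(7) = 32.
Roots r₁,₂ = (2 ± √32)/2, so r₁ = 1 + 2 \sqrt{2}, r₂ = 1 - 2 \sqrt{2}.
General solution: x(n) = A·r₁^n + B·r₂^n.
From the initial conditions, A + B = 2 and r₁A + r₂B = 0.
Since r₁ - r₂ = √32: A = (0 - (2)r₂)/√32 = 1 - \frac{\sqrt{2}}{4}, and B = 2 - A = \frac{\sqrt{2}}{4} + 1.
So x(n) = \left(1 - \frac{\sqrt{2}}{4}\right)\left(1 + 2 \sqrt{2}\right)^n + \left(\frac{\sqrt{2}}{4} + 1\right)\left(1 - 2 \sqrt{2}\right)^n.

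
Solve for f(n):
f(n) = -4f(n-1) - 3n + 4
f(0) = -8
First-order linear with linear forcing.
Homogeneous solution: f_h(n) = A·(-4)^n.
Try particular f_p(n) = pn + q. Substituting:
  pn + q = -4(p(n-1) + q) - 3n + 4.
Matching the n-coefficient: p = -4p - 3 ⇒ p = - \frac{3}{5}.
Matching constants: q = 4p - 4q + 4 ⇒ q = \frac{8}{25}.
General: f(n) = A·(-4)^n - \frac{3 n}{5} + \frac{8}{25}.
Apply f(0) = -8: A + \frac{8}{25} = -8 ⇒ A = - \frac{208}{25}.
So f(n) = - \frac{208 \left(-4\right)^{n}}{25} - \frac{3 n}{5} + \frac{8}{25}.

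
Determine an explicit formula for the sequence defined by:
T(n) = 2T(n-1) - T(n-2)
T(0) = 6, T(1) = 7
Characteristic equation: x² - 2x + 1 = 0, which is (x - (1))².
Repeated root r = 1.
General solution: T(n) = (A + Bn)·(1)^n.
From T(0) = 6: A = 6.
From T(1) = 7: (A + B)·(1) = 7 ⇒ B = 1.
So T(n) = \left(n + 6\right) \cdot (1)^n.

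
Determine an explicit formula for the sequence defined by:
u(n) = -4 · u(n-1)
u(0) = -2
Pure geometric recurrence with ratio -4.
By induction u(n) = u(0) · (-4)^n = - 2 \left(-4\right)^{n}.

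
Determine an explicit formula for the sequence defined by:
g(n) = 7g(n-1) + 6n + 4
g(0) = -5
First-order linear with linear forcing.
Homogeneous solution: g_h(n) = A·(7)^n.
Try particular g_p(n) = pn + q. Substituting:
  pn + q = 7(p(n-1) + q) + 6n + 4.
Matching the n-coefficient: p = 7p + 6 ⇒ p = -1.
Matching constants: q = -7p + 7q + 4 ⇒ q = - \frac{11}{6}.
General: g(n) = A·(7)^n - n - \frac{11}{6}.
Apply g(0) = -5: A - \frac{11}{6} = -5 ⇒ A = - \frac{19}{6}.
So g(n) = - \frac{19 \cdot 7^{n}}{6} - n - \frac{11}{6}.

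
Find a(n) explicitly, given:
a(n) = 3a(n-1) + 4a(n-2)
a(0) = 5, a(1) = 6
Characteristic equation: x² - 3x - 4 = 0, which factors as (x - (-1))(x - (4)) = 0.
Roots r₁ = -1, r₂ = 4 (distinct).
General solution: a(n) = A·(-1)^n + B·(4)^n.
From a(0) = 5: A + B = 5.
From a(1) = 6: -A + 4B = 6.
Solving: A = \frac{14}{5}, B = \frac{11}{5}.
So a(n) = \frac{14 \left(-1\right)^{n}}{5} + \frac{11 \cdot 4^{n}}{5}.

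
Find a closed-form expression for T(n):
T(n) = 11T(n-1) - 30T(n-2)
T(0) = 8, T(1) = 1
Characteristic equation: x² - 11x + 30 = 0, which factors as (x - (5))(x - (6)) = 0.
Roots r₁ = 5, r₂ = 6 (distinct).
General solution: T(n) = A·(5)^n + B·(6)^n.
From T(0) = 8: A + B = 8.
From T(1) = 1: 5A + 6B = 1.
Solving: A = 47, B = -39.
So T(n) = 47 \cdot 5^{n} - 39 \cdot 6^{n}.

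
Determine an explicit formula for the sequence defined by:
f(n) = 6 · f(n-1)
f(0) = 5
Pure geometric recurrence with ratio 6.
By induction f(n) = f(0) · (6)^n = 5 \cdot 6^{n}.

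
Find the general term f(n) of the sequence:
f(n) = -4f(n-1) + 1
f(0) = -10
First-order linear non-homogeneous.
Homogeneous solution: f_h(n) = A·(-4)^n.
Try constant particular solution f_p = K: K = -4K + 1 ⇒ K = \frac{1}{5}.
General: f(n) = A·(-4)^n + \frac{1}{5}.
Apply f(0) = -10: A + \frac{1}{5} = -10 ⇒ A = - \frac{51}{5}.
So f(n) = \frac{1}{5} - \frac{51 \left(-4\right)^{n}}{5}.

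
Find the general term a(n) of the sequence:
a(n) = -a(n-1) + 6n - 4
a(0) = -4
First-order linear with linear forcing.
Homogeneous solution: a_h(n) = A·(-1)^n.
Try particular a_p(n) = pn + q. Substituting:
  pn + q = -(p(n-1) + q) + 6n - 4.
Matching the n-coefficient: p = -p + 6 ⇒ p = 3.
Matching constants: q = p - q - 4 ⇒ q = - \frac{1}{2}.
General: a(n) = A·(-1)^n + 3 n - \frac{1}{2}.
Apply a(0) = -4: A - \frac{1}{2} = -4 ⇒ A = - \frac{7}{2}.
So a(n) = - \frac{7 \left(-1\right)^{n}}{2} + 3 n - \frac{1}{2}.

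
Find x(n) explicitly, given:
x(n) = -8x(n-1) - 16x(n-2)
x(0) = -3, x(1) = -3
Characteristic equation: x² + 8x + 16 = 0, which is (x - (-4))².
Repeated root r = -4.
General solution: x(n) = (A + Bn)·(-4)^n.
From x(0) = -3: A = -3.
From x(1) = -3: (A + B)·(-4) = -3 ⇒ B = \frac{15}{4}.
So x(n) = \left(\frac{15 n}{4} - 3\right) \cdot (-4)^n.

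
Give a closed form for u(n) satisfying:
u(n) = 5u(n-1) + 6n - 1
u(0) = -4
First-order linear with linear forcing.
Homogeneous solution: u_h(n) = A·(5)^n.
Try particular u_p(n) = pn + q. Substituting:
  pn + q = 5(p(n-1) + q) + 6n - 1.
Matching the n-coefficient: p = 5p + 6 ⇒ p = - \frac{3}{2}.
Matching constants: q = -5p + 5q - 1 ⇒ q = - \frac{13}{8}.
General: u(n) = A·(5)^n - \frac{3 n}{2} - \frac{13}{8}.
Apply u(0) = -4: A - \frac{13}{8} = -4 ⇒ A = - \frac{19}{8}.
So u(n) = - \frac{19 \cdot 5^{n}}{8} - \frac{3 n}{2} - \frac{13}{8}.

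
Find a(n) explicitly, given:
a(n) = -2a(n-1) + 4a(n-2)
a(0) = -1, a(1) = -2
Characteristic equation: x² + 2x - 4 = 0.
Discriminant Δ = (-2)² + 4·(4) = 20.
Roots r₁,₂ = (-2 ± √20)/2, so r₁ = -1 + \sqrt{5}, r₂ = - \sqrt{5} - 1.
General solution: a(n) = A·r₁^n + B·r₂^n.
From the initial conditions, A + B = -1 and r₁A + r₂B = -2.
Since r₁ - r₂ = √20: A = (-2 - (-1)r₂)/√20 = - \frac{3 \sqrt{5}}{10} - \frac{1}{2}, and B = -1 - A = - \frac{1}{2} + \frac{3 \sqrt{5}}{10}.
So a(n) = \left(- \frac{3 \sqrt{5}}{10} - \frac{1}{2}\right)\left(-1 + \sqrt{5}\right)^n + \left(- \frac{1}{2} + \frac{3 \sqrt{5}}{10}\right)\left(- \sqrt{5} - 1\right)^n.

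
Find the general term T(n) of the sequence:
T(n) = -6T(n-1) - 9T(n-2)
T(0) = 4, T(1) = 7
Characteristic equation: x² + 6x + 9 = 0, which is (x - (-3))².
Repeated root r = -3.
General solution: T(n) = (A + Bn)·(-3)^n.
From T(0) = 4: A = 4.
From T(1) = 7: (A + B)·(-3) = 7 ⇒ B = - \frac{19}{3}.
So T(n) = \left(4 - \frac{19 n}{3}\right) \cdot (-3)^n.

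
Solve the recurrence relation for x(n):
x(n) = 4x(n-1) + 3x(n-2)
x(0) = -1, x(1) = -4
Characteristic equation: x² - 4x - 3 = 0.
Discriminant Δ = (4)² + 4·(3) = 28.
Roots r₁,₂ = (4 ± √28)/2, so r₁ = 2 + \sqrt{7}, r₂ = 2 - \sqrt{7}.
General solution: x(n) = A·r₁^n + B·r₂^n.
From the initial conditions, A + B = -1 and r₁A + r₂B = -4.
Since r₁ - r₂ = √28: A = (-4 - (-1)r₂)/√28 = - \frac{1}{2} - \frac{\sqrt{7}}{7}, and B = -1 - A = - \frac{1}{2} + \frac{\sqrt{7}}{7}.
So x(n) = \left(- \frac{1}{2} - \frac{\sqrt{7}}{7}\right)\left(2 + \sqrt{7}\right)^n + \left(- \frac{1}{2} + \frac{\sqrt{7}}{7}\right)\left(2 - \sqrt{7}\right)^n.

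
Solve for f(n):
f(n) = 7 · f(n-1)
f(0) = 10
Pure geometric recurrence with ratio 7.
By induction f(n) = f(0) · (7)^n = 10 \cdot 7^{n}.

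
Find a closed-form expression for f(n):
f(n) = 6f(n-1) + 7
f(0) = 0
First-order linear non-homogeneous.
Homogeneous solution: f_h(n) = A·(6)^n.
Try constant particular solution f_p = K: K = 6K + 7 ⇒ K = - \frac{7}{5}.
General: f(n) = A·(6)^n - \frac{7}{5}.
Apply f(0) = 0: A - \frac{7}{5} = 0 ⇒ A = \frac{7}{5}.
So f(n) = \frac{7 \cdot 6^{n}}{5} - \frac{7}{5}.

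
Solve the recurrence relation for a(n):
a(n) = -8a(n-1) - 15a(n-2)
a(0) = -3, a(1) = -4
Characteristic equation: x² + 8x + 15 = 0, which factors as (x - (-5))(x - (-3)) = 0.
Roots r₁ = -5, r₂ = -3 (distinct).
General solution: a(n) = A·(-5)^n + B·(-3)^n.
From a(0) = -3: A + B = -3.
From a(1) = -4: -5A - 3B = -4.
Solving: A = \frac{13}{2}, B = - \frac{19}{2}.
So a(n) = - \frac{19 \left(-3\right)^{n}}{2} + \frac{13 \left(-5\right)^{n}}{2}.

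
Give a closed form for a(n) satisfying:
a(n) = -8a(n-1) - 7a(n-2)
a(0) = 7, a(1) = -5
Characteristic equation: x² + 8x + 7 = 0, which factors as (x - (-7))(x - (-1)) = 0.
Roots r₁ = -7, r₂ = -1 (distinct).
General solution: a(n) = A·(-7)^n + B·(-1)^n.
From a(0) = 7: A + B = 7.
From a(1) = -5: -7A - B = -5.
Solving: A = - \frac{1}{3}, B = \frac{22}{3}.
So a(n) = \frac{22 \left(-1\right)^{n}}{3} - \frac{\left(-7\right)^{n}}{3}.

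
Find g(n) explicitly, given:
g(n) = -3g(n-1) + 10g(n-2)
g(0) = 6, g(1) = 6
Characteristic equation: x² + 3x - 10 = 0, which factors as (x - (2))(x - (-5)) = 0.
Roots r₁ = 2, r₂ = -5 (distinct).
General solution: g(n) = A·(2)^n + B·(-5)^n.
From g(0) = 6: A + B = 6.
From g(1) = 6: 2A - 5B = 6.
Solving: A = \frac{36}{7}, B = \frac{6}{7}.
So g(n) = \frac{6 \left(-5\right)^{n}}{7} + \frac{36 \cdot 2^{n}}{7}.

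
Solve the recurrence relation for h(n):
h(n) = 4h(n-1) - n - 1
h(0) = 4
First-order linear with linear forcing.
Homogeneous solution: h_h(n) = A·(4)^n.
Try particular h_p(n) = pn + q. Substituting:
  pn + q = 4(p(n-1) + q) - n - 1.
Matching the n-coefficient: p = 4p - 1 ⇒ p = \frac{1}{3}.
Matching constants: q = -4p + 4q - 1 ⇒ q = \frac{7}{9}.
General: h(n) = A·(4)^n + \frac{n}{3} + \frac{7}{9}.
Apply h(0) = 4: A + \frac{7}{9} = 4 ⇒ A = \frac{29}{9}.
So h(n) = \frac{29 \cdot 4^{n}}{9} + \frac{n}{3} + \frac{7}{9}.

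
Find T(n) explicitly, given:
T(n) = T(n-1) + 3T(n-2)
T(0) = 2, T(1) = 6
Characteristic equation: x² - x - 3 = 0.
Discriminant Δ = (1)² + 4·(3) = 13.
Roots r₁,₂ = (1 ± √13)/2, so r₁ = \frac{1}{2} + \frac{\sqrt{13}}{2}, r₂ = \frac{1}{2} - \frac{\sqrt{13}}{2}.
General solution: T(n) = A·r₁^n + B·r₂^n.
From the initial conditions, A + B = 2 and r₁A + r₂B = 6.
Since r₁ - r₂ = √13: A = (6 - (2)r₂)/√13 = 1 + \frac{5 \sqrt{13}}{13}, and B = 2 - A = 1 - \frac{5 \sqrt{13}}{13}.
So T(n) = \left(1 + \frac{5 \sqrt{13}}{13}\right)\left(\frac{1}{2} + \frac{\sqrt{13}}{2}\right)^n + \left(1 - \frac{5 \sqrt{13}}{13}\right)\left(\frac{1}{2} - \frac{\sqrt{13}}{2}\right)^n.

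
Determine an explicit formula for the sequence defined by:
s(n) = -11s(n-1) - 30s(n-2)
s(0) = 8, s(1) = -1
Characteristic equation: x² + 11x + 30 = 0, which factors as (x - (-5))(x - (-6)) = 0.
Roots r₁ = -5, r₂ = -6 (distinct).
General solution: s(n) = A·(-5)^n + B·(-6)^n.
From s(0) = 8: A + B = 8.
From s(1) = -1: -5A - 6B = -1.
Solving: A = 47, B = -39.
So s(n) = 47 \left(-5\right)^{n} - 39 \left(-6\right)^{n}.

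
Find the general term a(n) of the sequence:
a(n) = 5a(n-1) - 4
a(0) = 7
First-order linear non-homogeneous.
Homogeneous solution: a_h(n) = A·(5)^n.
Try constant particular solution a_p = K: K = 5K - 4 ⇒ K = 1.
General: a(n) = A·(5)^n + 1.
Apply a(0) = 7: A + 1 = 7 ⇒ A = 6.
So a(n) = 6 \cdot 5^{n} + 1.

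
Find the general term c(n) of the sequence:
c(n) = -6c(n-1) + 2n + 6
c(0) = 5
First-order linear with linear forcing.
Homogeneous solution: c_h(n) = A·(-6)^n.
Try particular c_p(n) = pn + q. Substituting:
  pn + q = -6(p(n-1) + q) + 2n + 6.
Matching the n-coefficient: p = -6p + 2 ⇒ p = \frac{2}{7}.
Matching constants: q = 6p - 6q + 6 ⇒ q = \frac{54}{49}.
General: c(n) = A·(-6)^n + \frac{2 n}{7} + \frac{54}{49}.
Apply c(0) = 5: A + \frac{54}{49} = 5 ⇒ A = \frac{191}{49}.
So c(n) = \frac{191 \left(-6\right)^{n}}{49} + \frac{2 n}{7} + \frac{54}{49}.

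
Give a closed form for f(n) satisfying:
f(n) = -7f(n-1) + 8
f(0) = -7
First-order linear non-homogeneous.
Homogeneous solution: f_h(n) = A·(-7)^n.
Try constant particular solution f_p = K: K = -7K + 8 ⇒ K = 1.
General: f(n) = A·(-7)^n + 1.
Apply f(0) = -7: A + 1 = -7 ⇒ A = -8.
So f(n) = 1 - 8 \left(-7\right)^{n}.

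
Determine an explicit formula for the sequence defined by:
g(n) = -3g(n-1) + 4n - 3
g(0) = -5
First-order linear with linear forcing.
Homogeneous solution: g_h(n) = A·(-3)^n.
Try particular g_p(n) = pn + q. Substituting:
  pn + q = -3(p(n-1) + q) + 4n - 3.
Matching the n-coefficient: p = -3p + 4 ⇒ p = 1.
Matching constants: q = 3p - 3q - 3 ⇒ q = 0.
General: g(n) = A·(-3)^n + n + 0.
Apply g(0) = -5: A + 0 = -5 ⇒ A = -5.
So g(n) = - 5 \left(-3\right)^{n} + n.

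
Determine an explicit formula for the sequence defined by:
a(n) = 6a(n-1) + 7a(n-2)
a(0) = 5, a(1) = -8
Characteristic equation: x² - 6x - 7 = 0, which factors as (x - (7))(x - (-1)) = 0.
Roots r₁ = 7, r₂ = -1 (distinct).
General solution: a(n) = A·(7)^n + B·(-1)^n.
From a(0) = 5: A + B = 5.
From a(1) = -8: 7A - B = -8.
Solving: A = - \frac{3}{8}, B = \frac{43}{8}.
So a(n) = \frac{43 \left(-1\right)^{n}}{8} - \frac{3 \cdot 7^{n}}{8}.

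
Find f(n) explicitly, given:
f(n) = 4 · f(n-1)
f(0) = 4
Pure geometric recurrence with ratio 4.
By induction f(n) = f(0) · (4)^n = 4 \cdot 4^{n}.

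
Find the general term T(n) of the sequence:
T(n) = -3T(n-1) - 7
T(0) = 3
First-order linear non-homogeneous.
Homogeneous solution: T_h(n) = A·(-3)^n.
Try constant particular solution T_p = K: K = -3K - 7 ⇒ K = - \frac{7}{4}.
General: T(n) = A·(-3)^n - \frac{7}{4}.
Apply T(0) = 3: A - \frac{7}{4} = 3 ⇒ A = \frac{19}{4}.
So T(n) = \frac{19 \left(-3\right)^{n}}{4} - \frac{7}{4}.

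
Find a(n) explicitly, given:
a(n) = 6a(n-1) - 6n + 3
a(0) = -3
First-order linear with linear forcing.
Homogeneous solution: a_h(n) = A·(6)^n.
Try particular a_p(n) = pn + q. Substituting:
  pn + q = 6(p(n-1) + q) - 6n + 3.
Matching the n-coefficient: p = 6p - 6 ⇒ p = \frac{6}{5}.
Matching constants: q = -6p + 6q + 3 ⇒ q = \frac{21}{25}.
General: a(n) = A·(6)^n + \frac{6 n}{5} + \frac{21}{25}.
Apply a(0) = -3: A + \frac{21}{25} = -3 ⇒ A = - \frac{96}{25}.
So a(n) = - \frac{96 \cdot 6^{n}}{25} + \frac{6 n}{5} + \frac{21}{25}.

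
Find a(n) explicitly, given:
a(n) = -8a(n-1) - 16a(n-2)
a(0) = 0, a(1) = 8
Characteristic equation: x² + 8x + 16 = 0, which is (x - (-4))².
Repeated root r = -4.
General solution: a(n) = (A + Bn)·(-4)^n.
From a(0) = 0: A = 0.
From a(1) = 8: (A + B)·(-4) = 8 ⇒ B = -2.
So a(n) = \left(- 2 n\right) \cdot (-4)^n.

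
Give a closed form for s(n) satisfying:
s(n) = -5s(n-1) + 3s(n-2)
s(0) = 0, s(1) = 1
Characteristic equation: x² + 5x - 3 = 0.
Discriminant Δ = (-5)² + 4·(3) = 37.
Roots r₁,₂ = (-5 ± √37)/2, so r₁ = - \frac{5}{2} + \frac{\sqrt{37}}{2}, r₂ = - \frac{\sqrt{37}}{2} - \frac{5}{2}.
General solution: s(n) = A·r₁^n + B·r₂^n.
From the initial conditions, A + B = 0 and r₁A + r₂B = 1.
Since r₁ - r₂ = √37: A = (1 - (0)r₂)/√37 = \frac{\sqrt{37}}{37}, and B = 0 - A = - \frac{\sqrt{37}}{37}.
So s(n) = \left(\frac{\sqrt{37}}{37}\right)\left(- \frac{5}{2} + \frac{\sqrt{37}}{2}\right)^n + \left(- \frac{\sqrt{37}}{37}\right)\left(- \frac{\sqrt{37}}{2} - \frac{5}{2}\right)^n.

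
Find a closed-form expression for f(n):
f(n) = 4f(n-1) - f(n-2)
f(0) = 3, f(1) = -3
Characteristic equation: x² - 4x + 1 = 0.
Discriminant Δ = (4)² + 4·(-1) = 12.
Roots r₁,₂ = (4 ± √12)/2, so r₁ = \sqrt{3} + 2, r₂ = 2 - \sqrt{3}.
General solution: f(n) = A·r₁^n + B·r₂^n.
From the initial conditions, A + B = 3 and r₁A + r₂B = -3.
Since r₁ - r₂ = √12: A = (-3 - (3)r₂)/√12 = \frac{3}{2} - \frac{3 \sqrt{3}}{2}, and B = 3 - A = \frac{3}{2} + \frac{3 \sqrt{3}}{2}.
So f(n) = \left(\frac{3}{2} - \frac{3 \sqrt{3}}{2}\right)\left(\sqrt{3} + 2\right)^n + \left(\frac{3}{2} + \frac{3 \sqrt{3}}{2}\right)\left(2 - \sqrt{3}\right)^n.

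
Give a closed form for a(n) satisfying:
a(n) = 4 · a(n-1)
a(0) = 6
Pure geometric recurrence with ratio 4.
By induction a(n) = a(0) · (4)^n = 6 \cdot 4^{n}.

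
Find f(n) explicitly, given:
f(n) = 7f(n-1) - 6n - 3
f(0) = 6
First-order linear with linear forcing.
Homogeneous solution: f_h(n) = A·(7)^n.
Try particular f_p(n) = pn + q. Substituting:
  pn + q = 7(p(n-1) + q) - 6n - 3.
Matching the n-coefficient: p = 7p - 6 ⇒ p = 1.
Matching constants: q = -7p + 7q - 3 ⇒ q = \frac{5}{3}.
General: f(n) = A·(7)^n + n + \frac{5}{3}.
Apply f(0) = 6: A + \frac{5}{3} = 6 ⇒ A = \frac{13}{3}.
So f(n) = \frac{13 \cdot 7^{n}}{3} + n + \frac{5}{3}.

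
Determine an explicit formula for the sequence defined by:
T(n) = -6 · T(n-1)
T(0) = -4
Pure geometric recurrence with ratio -6.
By induction T(n) = T(0) · (-6)^n = - 4 \left(-6\right)^{n}.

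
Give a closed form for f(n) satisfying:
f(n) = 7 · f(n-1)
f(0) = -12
Pure geometric recurrence with ratio 7.
By induction f(n) = f(0) · (7)^n = - 12 \cdot 7^{n}.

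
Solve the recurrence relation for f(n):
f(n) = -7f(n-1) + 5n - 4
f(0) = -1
First-order linear with linear forcing.
Homogeneous solution: f_h(n) = A·(-7)^n.
Try particular f_p(n) = pn + q. Substituting:
  pn + q = -7(p(n-1) + q) + 5n - 4.
Matching the n-coefficient: p = -7p + 5 ⇒ p = \frac{5}{8}.
Matching constants: q = 7p - 7q - 4 ⇒ q = \frac{3}{64}.
General: f(n) = A·(-7)^n + \frac{5 n}{8} + \frac{3}{64}.
Apply f(0) = -1: A + \frac{3}{64} = -1 ⇒ A = - \frac{67}{64}.
So f(n) = - \frac{67 \left(-7\right)^{n}}{64} + \frac{5 n}{8} + \frac{3}{64}.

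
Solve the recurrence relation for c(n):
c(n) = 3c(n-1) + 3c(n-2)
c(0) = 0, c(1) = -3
Characteristic equation: x² - 3x - 3 = 0.
Discriminant Δ = (3)² + 4·(3) = 21.
Roots r₁,₂ = (3 ± √21)/2, so r₁ = \frac{3}{2} + \frac{\sqrt{21}}{2}, r₂ = \frac{3}{2} - \frac{\sqrt{21}}{2}.
General solution: c(n) = A·r₁^n + B·r₂^n.
From the initial conditions, A + B = 0 and r₁A + r₂B = -3.
Since r₁ - r₂ = √21: A = (-3 - (0)r₂)/√21 = - \frac{\sqrt{21}}{7}, and B = 0 - A = \frac{\sqrt{21}}{7}.
So c(n) = \left(- \frac{\sqrt{21}}{7}\right)\left(\frac{3}{2} + \frac{\sqrt{21}}{2}\right)^n + \left(\frac{\sqrt{21}}{7}\right)\left(\frac{3}{2} - \frac{\sqrt{21}}{2}\right)^n.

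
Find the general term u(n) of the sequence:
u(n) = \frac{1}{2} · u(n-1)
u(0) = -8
Pure geometric recurrence with ratio \frac{1}{2}.
By induction u(n) = u(0) · (\frac{1}{2})^n = - 8 \cdot 2^{- n}.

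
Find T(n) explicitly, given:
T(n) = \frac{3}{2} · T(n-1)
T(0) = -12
Pure geometric recurrence with ratio \frac{3}{2}.
By induction T(n) = T(0) · (\frac{3}{2})^n = - 12 \left(\frac{3}{2}\right)^{n}.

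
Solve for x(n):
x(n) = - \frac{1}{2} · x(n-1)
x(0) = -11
Pure geometric recurrence with ratio - \frac{1}{2}.
By induction x(n) = x(0) · (- \frac{1}{2})^n = - 11 \left(- \frac{1}{2}\right)^{n}.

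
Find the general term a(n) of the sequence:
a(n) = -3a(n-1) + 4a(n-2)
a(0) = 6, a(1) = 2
Characteristic equation: x² + 3x - 4 = 0, which factors as (x - (-4))(x - (1)) = 0.
Roots r₁ = -4, r₂ = 1 (distinct).
General solution: a(n) = A·(-4)^n + B·(1)^n.
From a(0) = 6: A + B = 6.
From a(1) = 2: -4A + B = 2.
Solving: A = \frac{4}{5}, B = \frac{26}{5}.
So a(n) = \frac{4 \left(-4\right)^{n}}{5} + \frac{26}{5}.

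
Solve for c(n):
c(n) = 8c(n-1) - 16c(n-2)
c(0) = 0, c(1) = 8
Characteristic equation: x² - 8x + 16 = 0, which is (x - (4))².
Repeated root r = 4.
General solution: c(n) = (A + Bn)·(4)^n.
From c(0) = 0: A = 0.
From c(1) = 8: (A + B)·(4) = 8 ⇒ B = 2.
So c(n) = \left(2 n\right) \cdot (4)^n.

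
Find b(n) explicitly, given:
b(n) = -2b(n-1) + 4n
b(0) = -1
First-order linear with linear forcing.
Homogeneous solution: b_h(n) = A·(-2)^n.
Try particular b_p(n) = pn + q. Substituting:
  pn + q = -2(p(n-1) + q) + 4n.
Matching the n-coefficient: p = -2p + 4 ⇒ p = \frac{4}{3}.
Matching constants: q = 2p - 2q ⇒ q = \frac{8}{9}.
General: b(n) = A·(-2)^n + \frac{4 n}{3} + \frac{8}{9}.
Apply b(0) = -1: A + \frac{8}{9} = -1 ⇒ A = - \frac{17}{9}.
So b(n) = - \frac{17 \left(-2\right)^{n}}{9} + \frac{4 n}{3} + \frac{8}{9}.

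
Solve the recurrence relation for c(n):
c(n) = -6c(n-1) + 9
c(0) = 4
First-order linear non-homogeneous.
Homogeneous solution: c_h(n) = A·(-6)^n.
Try constant particular solution c_p = K: K = -6K + 9 ⇒ K = \frac{9}{7}.
General: c(n) = A·(-6)^n + \frac{9}{7}.
Apply c(0) = 4: A + \frac{9}{7} = 4 ⇒ A = \frac{19}{7}.
So c(n) = \frac{19 \left(-6\right)^{n}}{7} + \frac{9}{7}.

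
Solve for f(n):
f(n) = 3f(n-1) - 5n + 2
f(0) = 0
First-order linear with linear forcing.
Homogeneous solution: f_h(n) = A·(3)^n.
Try particular f_p(n) = pn + q. Substituting:
  pn + q = 3(p(n-1) + q) - 5n + 2.
Matching the n-coefficient: p = 3p - 5 ⇒ p = \frac{5}{2}.
Matching constants: q = -3p + 3q + 2 ⇒ q = \frac{11}{4}.
General: f(n) = A·(3)^n + \frac{5 n}{2} + \frac{11}{4}.
Apply f(0) = 0: A + \frac{11}{4} = 0 ⇒ A = - \frac{11}{4}.
So f(n) = - \frac{11 \cdot 3^{n}}{4} + \frac{5 n}{2} + \frac{11}{4}.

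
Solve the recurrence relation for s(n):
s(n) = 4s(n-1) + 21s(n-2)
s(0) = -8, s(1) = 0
Characteristic equation: x² - 4x - 21 = 0, which factors as (x - (7))(x - (-3)) = 0.
Roots r₁ = 7, r₂ = -3 (distinct).
General solution: s(n) = A·(7)^n + B·(-3)^n.
From s(0) = -8: A + B = -8.
From s(1) = 0: 7A - 3B = 0.
Solving: A = - \frac{12}{5}, B = - \frac{28}{5}.
So s(n) = - \frac{28 \left(-3\right)^{n}}{5} - \frac{12 \cdot 7^{n}}{5}.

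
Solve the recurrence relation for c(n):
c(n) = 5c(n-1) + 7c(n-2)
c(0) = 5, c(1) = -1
Characteristic equation: x² - 5x - 7 = 0.
Discriminant Δ = (5)² + 4·(7) = 53.
Roots r₁,₂ = (5 ± √53)/2, so r₁ = \frac{5}{2} + \frac{\sqrt{53}}{2}, r₂ = \frac{5}{2} - \frac{\sqrt{53}}{2}.
General solution: c(n) = A·r₁^n + B·r₂^n.
From the initial conditions, A + B = 5 and r₁A + r₂B = -1.
Since r₁ - r₂ = √53: A = (-1 - (5)r₂)/√53 = \frac{5}{2} - \frac{27 \sqrt{53}}{106}, and B = 5 - A = \frac{27 \sqrt{53}}{106} + \frac{5}{2}.
So c(n) = \left(\frac{5}{2} - \frac{27 \sqrt{53}}{106}\right)\left(\frac{5}{2} + \frac{\sqrt{53}}{2}\right)^n + \left(\frac{27 \sqrt{53}}{106} + \frac{5}{2}\right)\left(\frac{5}{2} - \frac{\sqrt{53}}{2}\right)^n.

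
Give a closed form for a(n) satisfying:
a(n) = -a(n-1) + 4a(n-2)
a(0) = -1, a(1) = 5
Characteristic equation: x² + x - 4 = 0.
Discriminant Δ = (-1)² + 4·(4) = 17.
Roots r₁,₂ = (-1 ± √17)/2, so r₁ = - \frac{1}{2} + \frac{\sqrt{17}}{2}, r₂ = - \frac{\sqrt{17}}{2} - \frac{1}{2}.
General solution: a(n) = A·r₁^n + B·r₂^n.
From the initial conditions, A + B = -1 and r₁A + r₂B = 5.
Since r₁ - r₂ = √17: A = (5 - (-1)r₂)/√17 = - \frac{1}{2} + \frac{9 \sqrt{17}}{34}, and B = -1 - A = - \frac{9 \sqrt{17}}{34} - \frac{1}{2}.
So a(n) = \left(- \frac{1}{2} + \frac{9 \sqrt{17}}{34}\right)\left(- \frac{1}{2} + \frac{\sqrt{17}}{2}\right)^n + \left(- \frac{9 \sqrt{17}}{34} - \frac{1}{2}\right)\left(- \frac{\sqrt{17}}{2} - \frac{1}{2}\right)^n.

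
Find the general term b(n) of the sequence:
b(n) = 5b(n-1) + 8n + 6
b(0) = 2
First-order linear with linear forcing.
Homogeneous solution: b_h(n) = A·(5)^n.
Try particular b_p(n) = pn + q. Substituting:
  pn + q = 5(p(n-1) + q) + 8n + 6.
Matching the n-coefficient: p = 5p + 8 ⇒ p = -2.
Matching constants: q = -5p + 5q + 6 ⇒ q = -4.
General: b(n) = A·(5)^n - 2 n - 4.
Apply b(0) = 2: A - 4 = 2 ⇒ A = 6.
So b(n) = 6 \cdot 5^{n} - 2 n - 4.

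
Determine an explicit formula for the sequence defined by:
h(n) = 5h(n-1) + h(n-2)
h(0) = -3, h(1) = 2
Characteristic equation: x² - 5x - 1 = 0.
Discriminant Δ = (5)² + 4·(1) = 29.
Roots r₁,₂ = (5 ± √29)/2, so r₁ = \frac{5}{2} + \frac{\sqrt{29}}{2}, r₂ = \frac{5}{2} - \frac{\sqrt{29}}{2}.
General solution: h(n) = A·r₁^n + B·r₂^n.
From the initial conditions, A + B = -3 and r₁A + r₂B = 2.
Since r₁ - r₂ = √29: A = (2 - (-3)r₂)/√29 = - \frac{3}{2} + \frac{19 \sqrt{29}}{58}, and B = -3 - A = - \frac{19 \sqrt{29}}{58} - \frac{3}{2}.
So h(n) = \left(- \frac{3}{2} + \frac{19 \sqrt{29}}{58}\right)\left(\frac{5}{2} + \frac{\sqrt{29}}{2}\right)^n + \left(- \frac{19 \sqrt{29}}{58} - \frac{3}{2}\right)\left(\frac{5}{2} - \frac{\sqrt{29}}{2}\right)^n.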